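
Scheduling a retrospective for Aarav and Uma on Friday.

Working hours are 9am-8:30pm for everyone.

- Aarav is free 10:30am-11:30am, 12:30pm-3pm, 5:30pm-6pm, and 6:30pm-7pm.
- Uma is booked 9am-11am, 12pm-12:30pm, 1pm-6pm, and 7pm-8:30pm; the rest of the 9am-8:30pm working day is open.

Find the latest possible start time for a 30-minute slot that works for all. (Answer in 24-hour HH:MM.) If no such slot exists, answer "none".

Uma free within 09:00–20:30: 11:00–12:00, 12:30–13:00, 18:00–19:00.
Aarav ∩ Uma: 11:00–11:30, 12:30–13:00, 18:30–19:00.
Windows ≥ 30 min: 11:00–11:30, 12:30–13:00, 18:30–19:00.
Latest start in the last window 18:30–19:00 is 19:00 − 30 min = 18:30.

18:30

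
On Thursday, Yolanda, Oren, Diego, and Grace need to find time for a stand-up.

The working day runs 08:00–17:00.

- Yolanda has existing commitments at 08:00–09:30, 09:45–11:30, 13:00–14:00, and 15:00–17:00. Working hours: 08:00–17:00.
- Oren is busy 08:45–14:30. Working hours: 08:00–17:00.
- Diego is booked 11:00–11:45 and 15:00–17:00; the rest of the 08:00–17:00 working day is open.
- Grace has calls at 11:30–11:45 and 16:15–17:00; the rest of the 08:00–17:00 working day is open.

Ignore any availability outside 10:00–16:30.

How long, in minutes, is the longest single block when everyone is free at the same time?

30 minutes

Yolanda free within 08:00–17:00: 09:30–09:45, 11:30–13:00, 14:00–15:00.
Oren free within 08:00–17:00: 08:00–08:45, 14:30–17:00.
Diego free within 08:00–17:00: 08:00–11:00, 11:45–15:00.
Grace free within 08:00–17:00: 08:00–11:30, 11:45–16:15.
Yolanda ∩ Oren: 14:30–15:00.
Yolanda ∩ Oren ∩ Diego: 14:30–15:00.
Yolanda ∩ Oren ∩ Diego ∩ Grace: 14:30–15:00.
Restricted to 10:00–16:30: 14:30–15:00.
Single common window of 30 minutes.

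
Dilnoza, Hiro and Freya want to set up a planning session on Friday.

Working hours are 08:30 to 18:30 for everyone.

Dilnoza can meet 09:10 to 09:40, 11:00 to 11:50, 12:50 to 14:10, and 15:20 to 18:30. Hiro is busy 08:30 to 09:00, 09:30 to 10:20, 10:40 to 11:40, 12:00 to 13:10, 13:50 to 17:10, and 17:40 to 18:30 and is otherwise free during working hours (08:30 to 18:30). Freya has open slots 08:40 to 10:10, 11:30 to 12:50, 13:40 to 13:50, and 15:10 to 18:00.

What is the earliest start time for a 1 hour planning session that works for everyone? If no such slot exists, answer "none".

none

Hiro free within 08:30–18:30: 09:00–09:30, 10:20–10:40, 11:40–12:00, 13:10–13:50, 17:10–17:40.
Dilnoza ∩ Hiro: 09:10–09:30, 11:40–11:50, 13:10–13:50, 17:10–17:40.
Dilnoza ∩ Hiro ∩ Freya: 09:10–09:30, 11:40–11:50, 13:40–13:50, 17:10–17:40.
Windows ≥ 60 min: (none).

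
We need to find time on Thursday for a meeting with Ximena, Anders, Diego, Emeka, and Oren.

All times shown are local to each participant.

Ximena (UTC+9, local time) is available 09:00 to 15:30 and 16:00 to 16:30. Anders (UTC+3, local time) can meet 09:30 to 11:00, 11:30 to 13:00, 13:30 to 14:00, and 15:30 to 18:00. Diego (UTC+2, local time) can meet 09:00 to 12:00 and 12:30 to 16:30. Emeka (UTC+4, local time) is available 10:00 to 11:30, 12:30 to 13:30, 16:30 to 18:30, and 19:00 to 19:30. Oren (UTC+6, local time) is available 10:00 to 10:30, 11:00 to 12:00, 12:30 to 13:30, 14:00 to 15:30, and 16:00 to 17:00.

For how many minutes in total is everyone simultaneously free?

Ximena → UTC: 00:00–06:30, 07:00–07:30.
Anders → UTC: 06:30–08:00, 08:30–10:00, 10:30–11:00, 12:30–15:00.
Diego → UTC: 07:00–10:00, 10:30–14:30.
Emeka → UTC: 06:00–07:30, 08:30–09:30, 12:30–14:30, 15:00–15:30.
Oren → UTC: 04:00–04:30, 05:00–06:00, 06:30–07:30, 08:00–09:30, 10:00–11:00.
Ximena ∩ Anders: 07:00–07:30.
Ximena ∩ Anders ∩ Diego: 07:00–07:30.
Ximena ∩ Anders ∩ Diego ∩ Emeka: 07:00–07:30.
Ximena ∩ Anders ∩ Diego ∩ Emeka ∩ Oren: 07:00–07:30.
Total common minutes: 30.

30 minutes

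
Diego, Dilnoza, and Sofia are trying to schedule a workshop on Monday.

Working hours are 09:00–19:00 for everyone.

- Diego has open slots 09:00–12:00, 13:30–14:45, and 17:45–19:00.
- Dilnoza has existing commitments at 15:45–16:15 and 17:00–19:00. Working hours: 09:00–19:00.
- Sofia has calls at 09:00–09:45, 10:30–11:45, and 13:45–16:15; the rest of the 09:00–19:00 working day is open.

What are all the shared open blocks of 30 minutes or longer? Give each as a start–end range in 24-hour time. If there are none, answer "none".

Dilnoza free within 09:00–19:00: 09:00–15:45, 16:15–17:00.
Sofia free within 09:00–19:00: 09:45–10:30, 11:45–13:45, 16:15–19:00.
Diego ∩ Dilnoza: 09:00–12:00, 13:30–14:45.
Diego ∩ Dilnoza ∩ Sofia: 09:45–10:30, 11:45–12:00, 13:30–13:45.
Windows ≥ 30 min: 09:45–10:30.

09:45–10:30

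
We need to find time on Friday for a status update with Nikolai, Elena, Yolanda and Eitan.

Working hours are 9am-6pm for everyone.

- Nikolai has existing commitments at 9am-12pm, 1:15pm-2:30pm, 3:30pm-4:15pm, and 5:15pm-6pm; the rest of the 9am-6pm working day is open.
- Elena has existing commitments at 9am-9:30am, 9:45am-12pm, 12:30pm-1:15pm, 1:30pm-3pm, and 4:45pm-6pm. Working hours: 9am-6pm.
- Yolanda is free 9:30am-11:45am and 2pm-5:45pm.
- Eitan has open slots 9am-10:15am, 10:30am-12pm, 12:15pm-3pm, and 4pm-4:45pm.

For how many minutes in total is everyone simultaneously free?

30 minutes

Nikolai free within 09:00–18:00: 12:00–13:15, 14:30–15:30, 16:15–17:15.
Elena free within 09:00–18:00: 09:30–09:45, 12:00–12:30, 13:15–13:30, 15:00–16:45.
Nikolai ∩ Elena: 12:00–12:30, 15:00–15:30, 16:15–16:45.
Nikolai ∩ Elena ∩ Yolanda: 15:00–15:30, 16:15–16:45.
Nikolai ∩ Elena ∩ Yolanda ∩ Eitan: 16:15–16:45.
Total common minutes: 30.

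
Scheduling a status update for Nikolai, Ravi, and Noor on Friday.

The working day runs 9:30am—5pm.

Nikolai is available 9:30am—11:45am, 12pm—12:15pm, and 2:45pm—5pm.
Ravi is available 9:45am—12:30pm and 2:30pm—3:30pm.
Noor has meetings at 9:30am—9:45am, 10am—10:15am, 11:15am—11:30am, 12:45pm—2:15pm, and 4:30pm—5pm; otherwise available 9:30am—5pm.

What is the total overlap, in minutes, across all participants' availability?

Noor free within 09:30–17:00: 09:45–10:00, 10:15–11:15, 11:30–12:45, 14:15–16:30.
Nikolai ∩ Ravi: 09:45–11:45, 12:00–12:15, 14:45–15:30.
Nikolai ∩ Ravi ∩ Noor: 09:45–10:00, 10:15–11:15, 11:30–11:45, 12:00–12:15, 14:45–15:30.
Total common minutes: 15 + 60 + 15 + 15 + 45 = 150.

150 minutes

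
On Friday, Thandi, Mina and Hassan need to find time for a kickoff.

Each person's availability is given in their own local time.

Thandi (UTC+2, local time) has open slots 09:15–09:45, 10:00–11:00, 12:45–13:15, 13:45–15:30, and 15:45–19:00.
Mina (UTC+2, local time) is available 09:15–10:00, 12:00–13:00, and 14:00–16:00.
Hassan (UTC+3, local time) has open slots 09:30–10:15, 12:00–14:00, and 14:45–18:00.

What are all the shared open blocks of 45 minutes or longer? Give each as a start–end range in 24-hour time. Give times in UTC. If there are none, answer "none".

Thandi → UTC: 07:15–07:45, 08:00–09:00, 10:45–11:15, 11:45–13:30, 13:45–17:00.
Mina → UTC: 07:15–08:00, 10:00–11:00, 12:00–14:00.
Hassan → UTC: 06:30–07:15, 09:00–11:00, 11:45–15:00.
Thandi ∩ Mina: 07:15–07:45, 10:45–11:00, 12:00–13:30, 13:45–14:00.
Thandi ∩ Mina ∩ Hassan: 10:45–11:00, 12:00–13:30, 13:45–14:00.
Windows ≥ 45 min: 12:00–13:30.

12:00–13:30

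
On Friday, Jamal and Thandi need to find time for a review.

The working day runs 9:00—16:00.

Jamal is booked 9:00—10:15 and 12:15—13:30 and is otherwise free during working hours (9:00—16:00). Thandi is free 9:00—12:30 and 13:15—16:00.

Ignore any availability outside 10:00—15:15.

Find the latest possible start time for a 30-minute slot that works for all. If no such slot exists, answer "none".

Jamal free within 09:00–16:00: 10:15–12:15, 13:30–16:00.
Jamal ∩ Thandi: 10:15–12:15, 13:30–16:00.
Restricted to 10:00–15:15: 10:15–12:15, 13:30–15:15.
Windows ≥ 30 min: 10:15–12:15, 13:30–15:15.
Latest start in the last window 13:30–15:15 is 15:15 − 30 min = 14:45.

14:45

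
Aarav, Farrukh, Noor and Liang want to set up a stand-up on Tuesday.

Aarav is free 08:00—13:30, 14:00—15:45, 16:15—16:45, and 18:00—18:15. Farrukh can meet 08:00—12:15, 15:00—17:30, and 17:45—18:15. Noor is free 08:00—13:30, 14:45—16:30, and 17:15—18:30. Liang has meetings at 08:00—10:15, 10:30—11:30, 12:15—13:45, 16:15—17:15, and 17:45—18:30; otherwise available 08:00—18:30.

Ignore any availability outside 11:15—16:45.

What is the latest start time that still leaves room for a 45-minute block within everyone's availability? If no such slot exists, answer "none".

Liang free within 08:00–18:30: 10:15–10:30, 11:30–12:15, 13:45–16:15, 17:15–17:45.
Aarav ∩ Farrukh: 08:00–12:15, 15:00–15:45, 16:15–16:45, 18:00–18:15.
Aarav ∩ Farrukh ∩ Noor: 08:00–12:15, 15:00–15:45, 16:15–16:30, 18:00–18:15.
Aarav ∩ Farrukh ∩ Noor ∩ Liang: 10:15–10:30, 11:30–12:15, 15:00–15:45.
Restricted to 11:15–16:45: 11:30–12:15, 15:00–15:45.
Windows ≥ 45 min: 11:30–12:15, 15:00–15:45.
Latest start in the last window 15:00–15:45 is 15:45 − 45 min = 15:00.

15:00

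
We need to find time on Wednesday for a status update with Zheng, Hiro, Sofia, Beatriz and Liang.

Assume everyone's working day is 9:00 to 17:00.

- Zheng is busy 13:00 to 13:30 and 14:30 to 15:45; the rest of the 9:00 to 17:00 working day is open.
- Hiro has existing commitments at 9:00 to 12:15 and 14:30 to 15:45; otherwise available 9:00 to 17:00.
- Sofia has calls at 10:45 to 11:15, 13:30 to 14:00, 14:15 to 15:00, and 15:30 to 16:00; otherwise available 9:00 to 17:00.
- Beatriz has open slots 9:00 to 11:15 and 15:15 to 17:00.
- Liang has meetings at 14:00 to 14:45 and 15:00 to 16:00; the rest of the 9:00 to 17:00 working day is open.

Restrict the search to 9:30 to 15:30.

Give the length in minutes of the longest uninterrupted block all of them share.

Zheng free within 09:00–17:00: 09:00–13:00, 13:30–14:30, 15:45–17:00.
Hiro free within 09:00–17:00: 12:15–14:30, 15:45–17:00.
Sofia free within 09:00–17:00: 09:00–10:45, 11:15–13:30, 14:00–14:15, 15:00–15:30, 16:00–17:00.
Liang free within 09:00–17:00: 09:00–14:00, 14:45–15:00, 16:00–17:00.
Zheng ∩ Hiro: 12:15–13:00, 13:30–14:30, 15:45–17:00.
Zheng ∩ Hiro ∩ Sofia: 12:15–13:00, 14:00–14:15, 16:00–17:00.
Zheng ∩ Hiro ∩ Sofia ∩ Beatriz: 16:00–17:00.
Zheng ∩ Hiro ∩ Sofia ∩ Beatriz ∩ Liang: 16:00–17:00.
Restricted to 09:30–15:30: (none).
No common window.

0 minutes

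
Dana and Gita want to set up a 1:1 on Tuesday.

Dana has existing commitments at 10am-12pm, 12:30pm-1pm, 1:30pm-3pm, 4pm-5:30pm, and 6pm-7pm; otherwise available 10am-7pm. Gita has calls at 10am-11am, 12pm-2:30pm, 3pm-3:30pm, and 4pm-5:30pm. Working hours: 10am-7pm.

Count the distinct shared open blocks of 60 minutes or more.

0

Dana free within 10:00–19:00: 12:00–12:30, 13:00–13:30, 15:00–16:00, 17:30–18:00.
Gita free within 10:00–19:00: 11:00–12:00, 14:30–15:00, 15:30–16:00, 17:30–19:00.
Dana ∩ Gita: 15:30–16:00, 17:30–18:00.
Windows ≥ 60 min: (none).
That's 0 windows.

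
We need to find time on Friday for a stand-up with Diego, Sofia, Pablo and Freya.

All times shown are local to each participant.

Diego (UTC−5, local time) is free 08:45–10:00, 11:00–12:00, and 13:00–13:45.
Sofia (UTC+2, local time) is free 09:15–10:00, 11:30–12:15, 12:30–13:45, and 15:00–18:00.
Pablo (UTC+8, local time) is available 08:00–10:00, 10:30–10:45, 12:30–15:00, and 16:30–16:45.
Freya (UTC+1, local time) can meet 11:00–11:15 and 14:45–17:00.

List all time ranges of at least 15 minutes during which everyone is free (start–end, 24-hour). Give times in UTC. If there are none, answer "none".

Diego → UTC: 13:45–15:00, 16:00–17:00, 18:00–18:45.
Sofia → UTC: 07:15–08:00, 09:30–10:15, 10:30–11:45, 13:00–16:00.
Pablo → UTC: 00:00–02:00, 02:30–02:45, 04:30–07:00, 08:30–08:45.
Freya → UTC: 10:00–10:15, 13:45–16:00.
Diego ∩ Sofia: 13:45–15:00.
Diego ∩ Sofia ∩ Pablo: (none).
Diego ∩ Sofia ∩ Pablo ∩ Freya: (none).
Windows ≥ 15 min: (none).

none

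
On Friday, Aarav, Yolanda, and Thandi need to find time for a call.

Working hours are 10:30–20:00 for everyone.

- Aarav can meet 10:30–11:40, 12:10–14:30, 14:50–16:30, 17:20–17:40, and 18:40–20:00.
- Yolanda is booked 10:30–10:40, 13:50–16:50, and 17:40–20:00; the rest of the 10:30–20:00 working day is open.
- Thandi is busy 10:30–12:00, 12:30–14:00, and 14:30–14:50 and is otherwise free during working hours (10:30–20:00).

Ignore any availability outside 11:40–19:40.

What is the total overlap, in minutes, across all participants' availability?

Yolanda free within 10:30–20:00: 10:40–13:50, 16:50–17:40.
Thandi free within 10:30–20:00: 12:00–12:30, 14:00–14:30, 14:50–20:00.
Aarav ∩ Yolanda: 10:40–11:40, 12:10–13:50, 17:20–17:40.
Aarav ∩ Yolanda ∩ Thandi: 12:10–12:30, 17:20–17:40.
Restricted to 11:40–19:40: 12:10–12:30, 17:20–17:40.
Total common minutes: 20 + 20 = 40.

40 minutes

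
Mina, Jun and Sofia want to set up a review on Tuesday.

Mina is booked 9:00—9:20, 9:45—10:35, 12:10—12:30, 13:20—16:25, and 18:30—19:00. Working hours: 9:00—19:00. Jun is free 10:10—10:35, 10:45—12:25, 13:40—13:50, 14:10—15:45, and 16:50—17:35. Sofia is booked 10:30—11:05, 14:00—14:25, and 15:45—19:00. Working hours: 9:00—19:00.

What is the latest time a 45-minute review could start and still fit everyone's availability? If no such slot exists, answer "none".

11:25

Mina free within 09:00–19:00: 09:20–09:45, 10:35–12:10, 12:30–13:20, 16:25–18:30.
Sofia free within 09:00–19:00: 09:00–10:30, 11:05–14:00, 14:25–15:45.
Mina ∩ Jun: 10:45–12:10, 16:50–17:35.
Mina ∩ Jun ∩ Sofia: 11:05–12:10.
Windows ≥ 45 min: 11:05–12:10.
Latest start in the last window 11:05–12:10 is 12:10 − 45 min = 11:25.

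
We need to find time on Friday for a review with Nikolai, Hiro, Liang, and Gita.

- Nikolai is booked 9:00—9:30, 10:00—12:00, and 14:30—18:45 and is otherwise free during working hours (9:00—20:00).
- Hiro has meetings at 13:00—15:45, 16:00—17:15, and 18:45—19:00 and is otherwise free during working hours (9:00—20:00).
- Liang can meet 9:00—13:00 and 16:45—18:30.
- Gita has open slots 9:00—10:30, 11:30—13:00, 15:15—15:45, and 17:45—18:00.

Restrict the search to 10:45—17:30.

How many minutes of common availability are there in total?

Nikolai free within 09:00–20:00: 09:30–10:00, 12:00–14:30, 18:45–20:00.
Hiro free within 09:00–20:00: 09:00–13:00, 15:45–16:00, 17:15–18:45, 19:00–20:00.
Nikolai ∩ Hiro: 09:30–10:00, 12:00–13:00, 19:00–20:00.
Nikolai ∩ Hiro ∩ Liang: 09:30–10:00, 12:00–13:00.
Nikolai ∩ Hiro ∩ Liang ∩ Gita: 09:30–10:00, 12:00–13:00.
Restricted to 10:45–17:30: 12:00–13:00.
Total common minutes: 60.

60 minutes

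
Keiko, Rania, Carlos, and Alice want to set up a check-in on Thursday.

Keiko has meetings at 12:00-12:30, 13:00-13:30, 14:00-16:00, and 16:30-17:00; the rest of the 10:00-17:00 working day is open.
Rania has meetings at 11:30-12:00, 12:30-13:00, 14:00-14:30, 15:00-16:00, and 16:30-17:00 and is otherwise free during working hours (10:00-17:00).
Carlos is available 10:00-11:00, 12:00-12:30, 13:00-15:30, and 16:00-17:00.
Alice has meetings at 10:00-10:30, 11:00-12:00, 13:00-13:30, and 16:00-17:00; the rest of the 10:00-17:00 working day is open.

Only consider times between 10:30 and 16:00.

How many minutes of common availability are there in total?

60 minutes

Keiko free within 10:00–17:00: 10:00–12:00, 12:30–13:00, 13:30–14:00, 16:00–16:30.
Rania free within 10:00–17:00: 10:00–11:30, 12:00–12:30, 13:00–14:00, 14:30–15:00, 16:00–16:30.
Alice free within 10:00–17:00: 10:30–11:00, 12:00–13:00, 13:30–16:00.
Keiko ∩ Rania: 10:00–11:30, 13:30–14:00, 16:00–16:30.
Keiko ∩ Rania ∩ Carlos: 10:00–11:00, 13:30–14:00, 16:00–16:30.
Keiko ∩ Rania ∩ Carlos ∩ Alice: 10:30–11:00, 13:30–14:00.
Restricted to 10:30–16:00: 10:30–11:00, 13:30–14:00.
Total common minutes: 30 + 30 = 60.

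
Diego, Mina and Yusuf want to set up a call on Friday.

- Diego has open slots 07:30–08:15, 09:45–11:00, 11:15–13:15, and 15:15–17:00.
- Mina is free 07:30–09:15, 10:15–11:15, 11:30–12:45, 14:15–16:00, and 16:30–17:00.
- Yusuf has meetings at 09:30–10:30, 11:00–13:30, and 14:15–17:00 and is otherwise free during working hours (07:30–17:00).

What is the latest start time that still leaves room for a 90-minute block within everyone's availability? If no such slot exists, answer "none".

none

Yusuf free within 07:30–17:00: 07:30–09:30, 10:30–11:00, 13:30–14:15.
Diego ∩ Mina: 07:30–08:15, 10:15–11:00, 11:30–12:45, 15:15–16:00, 16:30–17:00.
Diego ∩ Mina ∩ Yusuf: 07:30–08:15, 10:30–11:00.
Windows ≥ 90 min: (none).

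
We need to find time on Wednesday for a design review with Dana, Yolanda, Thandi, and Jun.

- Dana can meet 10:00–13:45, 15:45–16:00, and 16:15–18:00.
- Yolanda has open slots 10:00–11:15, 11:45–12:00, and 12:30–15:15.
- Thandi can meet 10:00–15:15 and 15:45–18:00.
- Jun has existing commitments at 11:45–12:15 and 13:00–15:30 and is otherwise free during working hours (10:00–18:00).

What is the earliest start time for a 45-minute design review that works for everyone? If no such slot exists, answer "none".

Jun free within 10:00–18:00: 10:00–11:45, 12:15–13:00, 15:30–18:00.
Dana ∩ Yolanda: 10:00–11:15, 11:45–12:00, 12:30–13:45.
Dana ∩ Yolanda ∩ Thandi: 10:00–11:15, 11:45–12:00, 12:30–13:45.
Dana ∩ Yolanda ∩ Thandi ∩ Jun: 10:00–11:15, 12:30–13:00.
Windows ≥ 45 min: 10:00–11:15.
Earliest such window starts at 10:00.

10:00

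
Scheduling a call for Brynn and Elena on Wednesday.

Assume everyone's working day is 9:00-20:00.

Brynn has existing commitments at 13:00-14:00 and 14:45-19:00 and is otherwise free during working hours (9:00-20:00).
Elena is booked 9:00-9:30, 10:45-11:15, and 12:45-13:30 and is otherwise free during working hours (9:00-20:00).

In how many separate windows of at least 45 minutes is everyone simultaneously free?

4

Brynn free within 09:00–20:00: 09:00–13:00, 14:00–14:45, 19:00–20:00.
Elena free within 09:00–20:00: 09:30–10:45, 11:15–12:45, 13:30–20:00.
Brynn ∩ Elena: 09:30–10:45, 11:15–12:45, 14:00–14:45, 19:00–20:00.
Windows ≥ 45 min: 09:30–10:45, 11:15–12:45, 14:00–14:45, 19:00–20:00.
That's 4 windows.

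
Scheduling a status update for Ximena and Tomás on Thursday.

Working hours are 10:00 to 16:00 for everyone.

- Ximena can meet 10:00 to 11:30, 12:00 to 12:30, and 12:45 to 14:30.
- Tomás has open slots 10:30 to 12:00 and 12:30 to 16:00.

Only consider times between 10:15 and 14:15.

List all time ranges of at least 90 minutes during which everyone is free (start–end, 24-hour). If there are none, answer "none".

12:45–14:15

Ximena ∩ Tomás: 10:30–11:30, 12:45–14:30.
Restricted to 10:15–14:15: 10:30–11:30, 12:45–14:15.
Windows ≥ 90 min: 12:45–14:15.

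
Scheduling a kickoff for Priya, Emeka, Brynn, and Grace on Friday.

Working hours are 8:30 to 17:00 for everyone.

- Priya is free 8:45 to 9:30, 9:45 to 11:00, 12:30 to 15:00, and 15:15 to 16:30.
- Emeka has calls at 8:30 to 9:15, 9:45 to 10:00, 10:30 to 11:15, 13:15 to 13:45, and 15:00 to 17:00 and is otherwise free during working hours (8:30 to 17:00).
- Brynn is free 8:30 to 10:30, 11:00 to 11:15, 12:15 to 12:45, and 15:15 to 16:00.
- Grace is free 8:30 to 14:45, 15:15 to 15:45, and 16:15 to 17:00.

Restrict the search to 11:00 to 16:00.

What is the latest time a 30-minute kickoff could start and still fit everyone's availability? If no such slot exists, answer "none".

none

Emeka free within 08:30–17:00: 09:15–09:45, 10:00–10:30, 11:15–13:15, 13:45–15:00.
Priya ∩ Emeka: 09:15–09:30, 10:00–10:30, 12:30–13:15, 13:45–15:00.
Priya ∩ Emeka ∩ Brynn: 09:15–09:30, 10:00–10:30, 12:30–12:45.
Priya ∩ Emeka ∩ Brynn ∩ Grace: 09:15–09:30, 10:00–10:30, 12:30–12:45.
Restricted to 11:00–16:00: 12:30–12:45.
Windows ≥ 30 min: (none).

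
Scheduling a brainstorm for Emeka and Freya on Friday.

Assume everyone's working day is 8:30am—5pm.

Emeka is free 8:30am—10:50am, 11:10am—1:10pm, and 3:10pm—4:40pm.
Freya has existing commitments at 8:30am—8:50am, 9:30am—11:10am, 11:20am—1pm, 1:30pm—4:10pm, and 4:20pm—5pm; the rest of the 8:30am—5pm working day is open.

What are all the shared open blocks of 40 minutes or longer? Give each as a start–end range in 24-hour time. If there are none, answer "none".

Freya free within 08:30–17:00: 08:50–09:30, 11:10–11:20, 13:00–13:30, 16:10–16:20.
Emeka ∩ Freya: 08:50–09:30, 11:10–11:20, 13:00–13:10, 16:10–16:20.
Windows ≥ 40 min: 08:50–09:30.

08:50–09:30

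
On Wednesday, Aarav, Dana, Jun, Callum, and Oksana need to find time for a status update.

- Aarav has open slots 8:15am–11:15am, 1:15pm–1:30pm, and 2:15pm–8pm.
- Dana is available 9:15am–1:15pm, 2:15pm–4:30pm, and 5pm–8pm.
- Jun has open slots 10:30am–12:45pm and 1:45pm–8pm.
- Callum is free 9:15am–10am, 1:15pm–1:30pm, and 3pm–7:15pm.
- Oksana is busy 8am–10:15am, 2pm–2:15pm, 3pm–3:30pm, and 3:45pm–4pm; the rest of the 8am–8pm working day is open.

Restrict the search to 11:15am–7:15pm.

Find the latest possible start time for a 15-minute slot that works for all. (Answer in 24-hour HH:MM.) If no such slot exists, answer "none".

19:00

Oksana free within 08:00–20:00: 10:15–14:00, 14:15–15:00, 15:30–15:45, 16:00–20:00.
Aarav ∩ Dana: 09:15–11:15, 14:15–16:30, 17:00–20:00.
Aarav ∩ Dana ∩ Jun: 10:30–11:15, 14:15–16:30, 17:00–20:00.
Aarav ∩ Dana ∩ Jun ∩ Callum: 15:00–16:30, 17:00–19:15.
Aarav ∩ Dana ∩ Jun ∩ Callum ∩ Oksana: 15:30–15:45, 16:00–16:30, 17:00–19:15.
Restricted to 11:15–19:15: 15:30–15:45, 16:00–16:30, 17:00–19:15.
Windows ≥ 15 min: 15:30–15:45, 16:00–16:30, 17:00–19:15.
Latest start in the last window 17:00–19:15 is 19:15 − 15 min = 19:00.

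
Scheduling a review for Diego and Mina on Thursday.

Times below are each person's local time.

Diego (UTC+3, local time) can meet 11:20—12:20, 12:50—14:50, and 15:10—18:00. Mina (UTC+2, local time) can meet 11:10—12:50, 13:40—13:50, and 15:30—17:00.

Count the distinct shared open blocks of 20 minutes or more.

2

Diego → UTC: 08:20–09:20, 09:50–11:50, 12:10–15:00.
Mina → UTC: 09:10–10:50, 11:40–11:50, 13:30–15:00.
Diego ∩ Mina: 09:10–09:20, 09:50–10:50, 11:40–11:50, 13:30–15:00.
Windows ≥ 20 min: 09:50–10:50, 13:30–15:00.
That's 2 windows.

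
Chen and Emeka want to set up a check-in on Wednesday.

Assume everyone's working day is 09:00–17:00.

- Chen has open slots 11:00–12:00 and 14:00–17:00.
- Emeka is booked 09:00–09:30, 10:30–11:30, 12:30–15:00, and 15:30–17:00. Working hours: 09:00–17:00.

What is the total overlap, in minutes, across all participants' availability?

Emeka free within 09:00–17:00: 09:30–10:30, 11:30–12:30, 15:00–15:30.
Chen ∩ Emeka: 11:30–12:00, 15:00–15:30.
Total common minutes: 30 + 30 = 60.

60 minutes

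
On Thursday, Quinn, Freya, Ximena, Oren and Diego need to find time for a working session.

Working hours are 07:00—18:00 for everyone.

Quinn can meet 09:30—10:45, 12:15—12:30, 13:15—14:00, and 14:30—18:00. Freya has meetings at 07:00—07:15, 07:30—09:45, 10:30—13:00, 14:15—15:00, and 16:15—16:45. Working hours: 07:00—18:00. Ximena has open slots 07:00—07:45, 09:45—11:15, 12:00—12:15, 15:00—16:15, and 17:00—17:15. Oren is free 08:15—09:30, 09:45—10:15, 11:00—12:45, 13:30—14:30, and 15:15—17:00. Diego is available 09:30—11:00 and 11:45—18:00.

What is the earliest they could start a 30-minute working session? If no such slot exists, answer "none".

Freya free within 07:00–18:00: 07:15–07:30, 09:45–10:30, 13:00–14:15, 15:00–16:15, 16:45–18:00.
Quinn ∩ Freya: 09:45–10:30, 13:15–14:00, 15:00–16:15, 16:45–18:00.
Quinn ∩ Freya ∩ Ximena: 09:45–10:30, 15:00–16:15, 17:00–17:15.
Quinn ∩ Freya ∩ Ximena ∩ Oren: 09:45–10:15, 15:15–16:15.
Quinn ∩ Freya ∩ Ximena ∩ Oren ∩ Diego: 09:45–10:15, 15:15–16:15.
Windows ≥ 30 min: 09:45–10:15, 15:15–16:15.
Earliest such window starts at 09:45.

09:45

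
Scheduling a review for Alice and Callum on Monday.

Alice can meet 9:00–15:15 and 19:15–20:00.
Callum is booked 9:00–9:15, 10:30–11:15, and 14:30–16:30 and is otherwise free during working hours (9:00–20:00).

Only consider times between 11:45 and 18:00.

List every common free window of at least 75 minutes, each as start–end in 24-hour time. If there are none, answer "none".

11:45–14:30

Callum free within 09:00–20:00: 09:15–10:30, 11:15–14:30, 16:30–20:00.
Alice ∩ Callum: 09:15–10:30, 11:15–14:30, 19:15–20:00.
Restricted to 11:45–18:00: 11:45–14:30.
Windows ≥ 75 min: 11:45–14:30.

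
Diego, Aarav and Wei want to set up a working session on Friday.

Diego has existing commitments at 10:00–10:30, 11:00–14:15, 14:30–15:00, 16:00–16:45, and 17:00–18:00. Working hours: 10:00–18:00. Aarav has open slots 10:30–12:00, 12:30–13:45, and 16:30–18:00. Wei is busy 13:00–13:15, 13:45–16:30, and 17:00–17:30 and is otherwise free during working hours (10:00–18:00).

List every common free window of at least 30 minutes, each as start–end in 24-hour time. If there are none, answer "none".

10:30–11:00

Diego free within 10:00–18:00: 10:30–11:00, 14:15–14:30, 15:00–16:00, 16:45–17:00.
Wei free within 10:00–18:00: 10:00–13:00, 13:15–13:45, 16:30–17:00, 17:30–18:00.
Diego ∩ Aarav: 10:30–11:00, 16:45–17:00.
Diego ∩ Aarav ∩ Wei: 10:30–11:00, 16:45–17:00.
Windows ≥ 30 min: 10:30–11:00.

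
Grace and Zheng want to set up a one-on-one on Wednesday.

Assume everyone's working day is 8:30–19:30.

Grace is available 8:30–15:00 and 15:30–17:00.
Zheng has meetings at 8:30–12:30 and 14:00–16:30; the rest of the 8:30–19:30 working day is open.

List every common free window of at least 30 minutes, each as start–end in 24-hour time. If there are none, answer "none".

Zheng free within 08:30–19:30: 12:30–14:00, 16:30–19:30.
Grace ∩ Zheng: 12:30–14:00, 16:30–17:00.
Windows ≥ 30 min: 12:30–14:00, 16:30–17:00.

12:30–14:00, 16:30–17:00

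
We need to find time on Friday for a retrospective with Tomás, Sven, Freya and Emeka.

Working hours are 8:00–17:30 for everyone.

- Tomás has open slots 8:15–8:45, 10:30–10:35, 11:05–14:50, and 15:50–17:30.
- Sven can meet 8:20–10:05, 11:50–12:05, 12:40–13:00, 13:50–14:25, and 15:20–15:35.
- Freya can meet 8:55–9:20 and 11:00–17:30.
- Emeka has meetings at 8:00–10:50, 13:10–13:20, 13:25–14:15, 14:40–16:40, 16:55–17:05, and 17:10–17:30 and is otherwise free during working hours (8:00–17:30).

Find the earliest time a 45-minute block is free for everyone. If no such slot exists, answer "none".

none

Emeka free within 08:00–17:30: 10:50–13:10, 13:20–13:25, 14:15–14:40, 16:40–16:55, 17:05–17:10.
Tomás ∩ Sven: 08:20–08:45, 11:50–12:05, 12:40–13:00, 13:50–14:25.
Tomás ∩ Sven ∩ Freya: 11:50–12:05, 12:40–13:00, 13:50–14:25.
Tomás ∩ Sven ∩ Freya ∩ Emeka: 11:50–12:05, 12:40–13:00, 14:15–14:25.
Windows ≥ 45 min: (none).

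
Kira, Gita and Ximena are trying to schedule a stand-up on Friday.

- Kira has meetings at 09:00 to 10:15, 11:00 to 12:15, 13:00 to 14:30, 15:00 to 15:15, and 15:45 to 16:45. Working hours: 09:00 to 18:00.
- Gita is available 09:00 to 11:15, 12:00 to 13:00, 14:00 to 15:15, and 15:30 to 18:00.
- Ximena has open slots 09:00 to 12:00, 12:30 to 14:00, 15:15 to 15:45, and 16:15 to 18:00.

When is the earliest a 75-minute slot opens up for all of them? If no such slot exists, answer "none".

16:45

Kira free within 09:00–18:00: 10:15–11:00, 12:15–13:00, 14:30–15:00, 15:15–15:45, 16:45–18:00.
Kira ∩ Gita: 10:15–11:00, 12:15–13:00, 14:30–15:00, 15:30–15:45, 16:45–18:00.
Kira ∩ Gita ∩ Ximena: 10:15–11:00, 12:30–13:00, 15:30–15:45, 16:45–18:00.
Windows ≥ 75 min: 16:45–18:00.
Earliest such window starts at 16:45.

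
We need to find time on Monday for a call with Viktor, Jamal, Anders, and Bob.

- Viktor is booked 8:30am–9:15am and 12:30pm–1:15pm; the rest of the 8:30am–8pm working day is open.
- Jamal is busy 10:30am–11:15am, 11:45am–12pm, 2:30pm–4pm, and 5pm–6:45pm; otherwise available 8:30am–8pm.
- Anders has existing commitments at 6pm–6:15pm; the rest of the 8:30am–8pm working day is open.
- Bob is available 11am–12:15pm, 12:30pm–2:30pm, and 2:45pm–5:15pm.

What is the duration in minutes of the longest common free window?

Viktor free within 08:30–20:00: 09:15–12:30, 13:15–20:00.
Jamal free within 08:30–20:00: 08:30–10:30, 11:15–11:45, 12:00–14:30, 16:00–17:00, 18:45–20:00.
Anders free within 08:30–20:00: 08:30–18:00, 18:15–20:00.
Viktor ∩ Jamal: 09:15–10:30, 11:15–11:45, 12:00–12:30, 13:15–14:30, 16:00–17:00, 18:45–20:00.
Viktor ∩ Jamal ∩ Anders: 09:15–10:30, 11:15–11:45, 12:00–12:30, 13:15–14:30, 16:00–17:00, 18:45–20:00.
Viktor ∩ Jamal ∩ Anders ∩ Bob: 11:15–11:45, 12:00–12:15, 13:15–14:30, 16:00–17:00.
Common window lengths: 30, 15, 75, 60 min; longest is 75.

75 minutes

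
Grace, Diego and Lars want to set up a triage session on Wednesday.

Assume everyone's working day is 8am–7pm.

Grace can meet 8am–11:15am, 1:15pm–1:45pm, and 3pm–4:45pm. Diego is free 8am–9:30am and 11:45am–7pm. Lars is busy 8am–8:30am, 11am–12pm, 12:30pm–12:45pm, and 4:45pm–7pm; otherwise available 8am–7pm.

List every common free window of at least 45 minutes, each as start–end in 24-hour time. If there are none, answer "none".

Lars free within 08:00–19:00: 08:30–11:00, 12:00–12:30, 12:45–16:45.
Grace ∩ Diego: 08:00–09:30, 13:15–13:45, 15:00–16:45.
Grace ∩ Diego ∩ Lars: 08:30–09:30, 13:15–13:45, 15:00–16:45.
Windows ≥ 45 min: 08:30–09:30, 15:00–16:45.

08:30–09:30, 15:00–16:45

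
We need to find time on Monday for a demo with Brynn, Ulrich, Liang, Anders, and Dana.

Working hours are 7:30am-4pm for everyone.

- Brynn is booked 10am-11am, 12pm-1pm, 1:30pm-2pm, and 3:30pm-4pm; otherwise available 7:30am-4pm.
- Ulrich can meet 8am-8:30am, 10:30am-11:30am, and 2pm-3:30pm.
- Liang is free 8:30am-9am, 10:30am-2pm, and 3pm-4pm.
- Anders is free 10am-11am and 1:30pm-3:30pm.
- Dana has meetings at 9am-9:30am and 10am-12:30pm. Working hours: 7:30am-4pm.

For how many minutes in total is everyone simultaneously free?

30 minutes

Brynn free within 07:30–16:00: 07:30–10:00, 11:00–12:00, 13:00–13:30, 14:00–15:30.
Dana free within 07:30–16:00: 07:30–09:00, 09:30–10:00, 12:30–16:00.
Brynn ∩ Ulrich: 08:00–08:30, 11:00–11:30, 14:00–15:30.
Brynn ∩ Ulrich ∩ Liang: 11:00–11:30, 15:00–15:30.
Brynn ∩ Ulrich ∩ Liang ∩ Anders: 15:00–15:30.
Brynn ∩ Ulrich ∩ Liang ∩ Anders ∩ Dana: 15:00–15:30.
Total common minutes: 30.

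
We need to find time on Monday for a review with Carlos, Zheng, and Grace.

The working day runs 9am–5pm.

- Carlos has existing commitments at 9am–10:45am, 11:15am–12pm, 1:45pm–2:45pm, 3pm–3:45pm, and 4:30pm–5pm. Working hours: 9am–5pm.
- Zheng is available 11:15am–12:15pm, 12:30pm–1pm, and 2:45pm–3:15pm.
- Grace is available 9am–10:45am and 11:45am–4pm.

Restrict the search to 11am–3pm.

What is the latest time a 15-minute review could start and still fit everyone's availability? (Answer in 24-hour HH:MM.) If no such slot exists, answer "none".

14:45

Carlos free within 09:00–17:00: 10:45–11:15, 12:00–13:45, 14:45–15:00, 15:45–16:30.
Carlos ∩ Zheng: 12:00–12:15, 12:30–13:00, 14:45–15:00.
Carlos ∩ Zheng ∩ Grace: 12:00–12:15, 12:30–13:00, 14:45–15:00.
Restricted to 11:00–15:00: 12:00–12:15, 12:30–13:00, 14:45–15:00.
Windows ≥ 15 min: 12:00–12:15, 12:30–13:00, 14:45–15:00.
Latest start in the last window 14:45–15:00 is 15:00 − 15 min = 14:45.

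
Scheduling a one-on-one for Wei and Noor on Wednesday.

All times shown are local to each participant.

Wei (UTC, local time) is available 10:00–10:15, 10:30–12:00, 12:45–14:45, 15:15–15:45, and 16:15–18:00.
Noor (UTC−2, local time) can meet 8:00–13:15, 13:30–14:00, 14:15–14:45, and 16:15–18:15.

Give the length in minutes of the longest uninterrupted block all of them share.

Wei → UTC: 10:00–10:15, 10:30–12:00, 12:45–14:45, 15:15–15:45, 16:15–18:00.
Noor → UTC: 10:00–15:15, 15:30–16:00, 16:15–16:45, 18:15–20:15.
Wei ∩ Noor: 10:00–10:15, 10:30–12:00, 12:45–14:45, 15:30–15:45, 16:15–16:45.
Common window lengths: 15, 90, 120, 15, 30 min; longest is 120.

120 minutes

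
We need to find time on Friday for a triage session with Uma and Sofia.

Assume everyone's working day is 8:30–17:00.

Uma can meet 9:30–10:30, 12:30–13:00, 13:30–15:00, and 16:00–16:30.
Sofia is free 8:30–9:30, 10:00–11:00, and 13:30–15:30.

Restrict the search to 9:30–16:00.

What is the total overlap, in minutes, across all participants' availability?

Uma ∩ Sofia: 10:00–10:30, 13:30–15:00.
Restricted to 09:30–16:00: 10:00–10:30, 13:30–15:00.
Total common minutes: 30 + 90 = 120.

120 minutes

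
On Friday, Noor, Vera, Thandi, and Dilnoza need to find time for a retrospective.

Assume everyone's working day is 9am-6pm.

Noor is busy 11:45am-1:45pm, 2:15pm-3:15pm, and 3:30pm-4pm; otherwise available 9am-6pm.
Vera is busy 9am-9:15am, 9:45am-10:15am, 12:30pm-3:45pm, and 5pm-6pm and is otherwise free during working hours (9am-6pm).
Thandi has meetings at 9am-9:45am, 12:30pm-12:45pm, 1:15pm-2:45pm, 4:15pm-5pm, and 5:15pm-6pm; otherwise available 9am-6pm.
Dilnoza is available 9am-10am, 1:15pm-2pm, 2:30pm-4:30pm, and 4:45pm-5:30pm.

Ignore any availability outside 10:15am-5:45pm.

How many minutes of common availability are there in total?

15 minutes

Noor free within 09:00–18:00: 09:00–11:45, 13:45–14:15, 15:15–15:30, 16:00–18:00.
Vera free within 09:00–18:00: 09:15–09:45, 10:15–12:30, 15:45–17:00.
Thandi free within 09:00–18:00: 09:45–12:30, 12:45–13:15, 14:45–16:15, 17:00–17:15.
Noor ∩ Vera: 09:15–09:45, 10:15–11:45, 16:00–17:00.
Noor ∩ Vera ∩ Thandi: 10:15–11:45, 16:00–16:15.
Noor ∩ Vera ∩ Thandi ∩ Dilnoza: 16:00–16:15.
Restricted to 10:15–17:45: 16:00–16:15.
Total common minutes: 15.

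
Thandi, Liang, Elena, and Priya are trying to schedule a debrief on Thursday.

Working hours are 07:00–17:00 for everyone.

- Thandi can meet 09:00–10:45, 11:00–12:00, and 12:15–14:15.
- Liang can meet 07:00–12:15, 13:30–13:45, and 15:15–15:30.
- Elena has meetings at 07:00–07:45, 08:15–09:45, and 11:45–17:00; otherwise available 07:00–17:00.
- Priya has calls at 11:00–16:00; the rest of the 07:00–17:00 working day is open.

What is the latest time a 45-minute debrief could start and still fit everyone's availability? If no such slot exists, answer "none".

10:00

Elena free within 07:00–17:00: 07:45–08:15, 09:45–11:45.
Priya free within 07:00–17:00: 07:00–11:00, 16:00–17:00.
Thandi ∩ Liang: 09:00–10:45, 11:00–12:00, 13:30–13:45.
Thandi ∩ Liang ∩ Elena: 09:45–10:45, 11:00–11:45.
Thandi ∩ Liang ∩ Elena ∩ Priya: 09:45–10:45.
Windows ≥ 45 min: 09:45–10:45.
Latest start in the last window 09:45–10:45 is 10:45 − 45 min = 10:00.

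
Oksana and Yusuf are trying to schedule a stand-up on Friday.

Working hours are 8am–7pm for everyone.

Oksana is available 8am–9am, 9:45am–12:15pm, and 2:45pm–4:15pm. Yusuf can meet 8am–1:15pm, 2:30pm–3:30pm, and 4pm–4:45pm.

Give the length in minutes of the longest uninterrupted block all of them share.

Oksana ∩ Yusuf: 08:00–09:00, 09:45–12:15, 14:45–15:30, 16:00–16:15.
Common window lengths: 60, 150, 45, 15 min; longest is 150.

150 minutes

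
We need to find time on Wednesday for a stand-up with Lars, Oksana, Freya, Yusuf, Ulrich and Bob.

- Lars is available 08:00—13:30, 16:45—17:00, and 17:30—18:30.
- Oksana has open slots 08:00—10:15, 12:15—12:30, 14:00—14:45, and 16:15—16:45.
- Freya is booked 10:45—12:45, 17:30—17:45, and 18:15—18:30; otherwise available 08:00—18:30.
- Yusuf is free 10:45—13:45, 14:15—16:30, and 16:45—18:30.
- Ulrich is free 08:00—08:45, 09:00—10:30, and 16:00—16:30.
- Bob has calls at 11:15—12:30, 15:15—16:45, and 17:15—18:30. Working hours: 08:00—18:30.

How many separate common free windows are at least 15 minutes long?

Freya free within 08:00–18:30: 08:00–10:45, 12:45–17:30, 17:45–18:15.
Bob free within 08:00–18:30: 08:00–11:15, 12:30–15:15, 16:45–17:15.
Lars ∩ Oksana: 08:00–10:15, 12:15–12:30.
Lars ∩ Oksana ∩ Freya: 08:00–10:15.
Lars ∩ Oksana ∩ Freya ∩ Yusuf: (none).
Lars ∩ Oksana ∩ Freya ∩ Yusuf ∩ Ulrich: (none).
Lars ∩ Oksana ∩ Freya ∩ Yusuf ∩ Ulrich ∩ Bob: (none).
Windows ≥ 15 min: (none).
That's 0 windows.

0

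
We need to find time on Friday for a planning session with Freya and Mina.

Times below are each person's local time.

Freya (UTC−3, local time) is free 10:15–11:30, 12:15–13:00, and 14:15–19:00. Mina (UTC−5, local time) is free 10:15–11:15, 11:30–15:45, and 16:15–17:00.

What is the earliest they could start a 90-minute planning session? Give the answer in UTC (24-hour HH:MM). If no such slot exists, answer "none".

Freya → UTC: 13:15–14:30, 15:15–16:00, 17:15–22:00.
Mina → UTC: 15:15–16:15, 16:30–20:45, 21:15–22:00.
Freya ∩ Mina: 15:15–16:00, 17:15–20:45, 21:15–22:00.
Windows ≥ 90 min: 17:15–20:45.
Earliest such window starts at 17:15.

17:15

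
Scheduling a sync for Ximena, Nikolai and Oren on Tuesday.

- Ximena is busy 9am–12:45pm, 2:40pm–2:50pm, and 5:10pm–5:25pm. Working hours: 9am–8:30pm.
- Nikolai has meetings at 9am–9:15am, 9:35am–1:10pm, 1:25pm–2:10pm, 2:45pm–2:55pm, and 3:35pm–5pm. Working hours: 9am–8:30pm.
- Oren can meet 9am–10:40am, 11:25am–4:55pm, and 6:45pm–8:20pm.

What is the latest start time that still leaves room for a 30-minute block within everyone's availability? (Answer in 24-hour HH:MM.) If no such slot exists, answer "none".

19:50

Ximena free within 09:00–20:30: 12:45–14:40, 14:50–17:10, 17:25–20:30.
Nikolai free within 09:00–20:30: 09:15–09:35, 13:10–13:25, 14:10–14:45, 14:55–15:35, 17:00–20:30.
Ximena ∩ Nikolai: 13:10–13:25, 14:10–14:40, 14:55–15:35, 17:00–17:10, 17:25–20:30.
Ximena ∩ Nikolai ∩ Oren: 13:10–13:25, 14:10–14:40, 14:55–15:35, 18:45–20:20.
Windows ≥ 30 min: 14:10–14:40, 14:55–15:35, 18:45–20:20.
Latest start in the last window 18:45–20:20 is 20:20 − 30 min = 19:50.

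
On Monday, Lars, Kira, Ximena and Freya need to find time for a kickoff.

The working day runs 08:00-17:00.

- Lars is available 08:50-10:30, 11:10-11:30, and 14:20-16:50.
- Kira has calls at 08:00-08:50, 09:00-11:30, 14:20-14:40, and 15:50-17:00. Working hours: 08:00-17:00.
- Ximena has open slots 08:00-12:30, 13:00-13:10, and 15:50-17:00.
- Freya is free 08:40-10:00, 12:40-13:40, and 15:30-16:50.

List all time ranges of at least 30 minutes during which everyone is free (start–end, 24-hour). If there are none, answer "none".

none

Kira free within 08:00–17:00: 08:50–09:00, 11:30–14:20, 14:40–15:50.
Lars ∩ Kira: 08:50–09:00, 14:40–15:50.
Lars ∩ Kira ∩ Ximena: 08:50–09:00.
Lars ∩ Kira ∩ Ximena ∩ Freya: 08:50–09:00.
Windows ≥ 30 min: (none).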